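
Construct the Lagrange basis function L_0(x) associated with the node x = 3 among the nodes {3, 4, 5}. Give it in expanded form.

L_0(x) = (1/2)x^2 - (9/2)x + 10

L_0(x) = (x - 4)(x - 5) / [(-1)·(-2)]
       = (x^2 - 9x + 20) / (2)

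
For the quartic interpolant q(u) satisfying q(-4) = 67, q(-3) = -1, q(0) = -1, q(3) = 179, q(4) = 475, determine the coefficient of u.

3

Build the Lagrange basis polynomials:
L_0(u) = (u + 3)u(u - 3)(u - 4) / [224] = (1/224)u^4 - (1/56)u^3 - (9/224)u^2 + (9/56)u
L_1(u) = (u + 4)u(u - 3)(u - 4) / [-126] = -(1/126)u^4 + (1/42)u^3 + (8/63)u^2 - (8/21)u
L_2(u) = (u + 4)(u + 3)(u - 3)(u - 4) / [144] = (1/144)u^4 - (25/144)u^2 + 1
L_3(u) = (u + 4)(u + 3)u(u - 4) / [-126] = -(1/126)u^4 - (1/42)u^3 + (8/63)u^2 + (8/21)u
L_4(u) = (u + 4)(u + 3)u(u - 3) / [224] = (1/224)u^4 + (1/56)u^3 - (9/224)u^2 - (9/56)u
q(u) = 67·L_0 + (-1)·L_1 + (-1)·L_2 + 179·L_3 + 475·L_4
Only the coefficient of u is needed; take it from each L_i and combine:
67·(9/56) + (-1)·(-8/21) + (-1)·(0) + 179·(8/21) + 475·(-9/56) = 3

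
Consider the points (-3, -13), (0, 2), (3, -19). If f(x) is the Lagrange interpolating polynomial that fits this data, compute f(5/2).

Evaluate each Lagrange basis at x = 5/2:
L_0(5/2) = (5/2)·(-1/2)/[(-3)·(-6)] = -5/72
L_1(5/2) = (11/2)·(-1/2)/[(3)·(-3)] = 11/36
L_2(5/2) = (11/2)·(5/2)/[(6)·(3)] = 55/72
Sum: (-13)·(-5/72) + 2·(11/36) + (-19)·(55/72) = -13

-13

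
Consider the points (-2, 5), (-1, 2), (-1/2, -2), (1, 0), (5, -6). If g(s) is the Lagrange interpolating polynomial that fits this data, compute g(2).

Evaluate each Lagrange basis at s = 2:
L_0(2) = (3)·(5/2)·(1)·(-3)/[(-1)·(-3/2)·(-3)·(-7)] = -5/7
L_1(2) = (4)·(5/2)·(1)·(-3)/[(1)·(-1/2)·(-2)·(-6)] = 5
L_2(2) = (4)·(3)·(1)·(-3)/[(3/2)·(1/2)·(-3/2)·(-11/2)] = -64/11
L_3(2) = (4)·(3)·(5/2)·(-3)/[(3)·(2)·(3/2)·(-4)] = 5/2
L_4(2) = (4)·(3)·(5/2)·(1)/[(7)·(6)·(11/2)·(4)] = 5/154
Sum: 5·(-5/7) + 2·(5) + (-2)·(-64/11) + 0 + (-6)·(5/154) = 1376/77

1376/77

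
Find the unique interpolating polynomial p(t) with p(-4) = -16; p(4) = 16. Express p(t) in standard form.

p(t) = 4t

Build the Lagrange basis polynomials:
L_0(t) = (t - 4) / [-8] = -(1/8)t + 1/2
L_1(t) = (t + 4) / [8] = (1/8)t + 1/2
p(t) = (-16)·L_0 + 16·L_1
  (-16)·L_0(t) = 2t - 8
  16·L_1(t) = 2t + 8
Adding term by term: 4t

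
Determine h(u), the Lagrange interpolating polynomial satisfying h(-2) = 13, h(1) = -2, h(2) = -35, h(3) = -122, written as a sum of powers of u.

Build the Lagrange basis polynomials:
L_0(u) = (u - 1)(u - 2)(u - 3) / [-60] = -(1/60)u^3 + (1/10)u^2 - (11/60)u + 1/10
L_1(u) = (u + 2)(u - 2)(u - 3) / [6] = (1/6)u^3 - (1/2)u^2 - (2/3)u + 2
L_2(u) = (u + 2)(u - 1)(u - 3) / [-4] = -(1/4)u^3 + (1/2)u^2 + (5/4)u - 3/2
L_3(u) = (u + 2)(u - 1)(u - 2) / [10] = (1/10)u^3 - (1/10)u^2 - (2/5)u + 2/5
h(u) = 13·L_0 + (-2)·L_1 + (-35)·L_2 + (-122)·L_3
  13·L_0(u) = -(13/60)u^3 + (13/10)u^2 - (143/60)u + 13/10
  (-2)·L_1(u) = -(1/3)u^3 + u^2 + (4/3)u - 4
  (-35)·L_2(u) = (35/4)u^3 - (35/2)u^2 - (175/4)u + 105/2
  (-122)·L_3(u) = -(61/5)u^3 + (61/5)u^2 + (244/5)u - 244/5
Adding term by term: -4u^3 - 3u^2 + 4u + 1

h(u) = -4u^3 - 3u^2 + 4u + 1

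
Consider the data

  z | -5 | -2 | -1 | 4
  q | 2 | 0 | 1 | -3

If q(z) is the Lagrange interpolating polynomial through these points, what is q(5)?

L_0(5) = (7)·(6)·(1)/[(-3)·(-4)·(-9)] = -7/18
L_1(5) = (10)·(6)·(1)/[(3)·(-1)·(-6)] = 10/3
L_2(5) = (10)·(7)·(1)/[(4)·(1)·(-5)] = -7/2
L_3(5) = (10)·(7)·(6)/[(9)·(6)·(5)] = 14/9
Sum: 2·(-7/18) + 0 + 1·(-7/2) + (-3)·(14/9) = -161/18

-161/18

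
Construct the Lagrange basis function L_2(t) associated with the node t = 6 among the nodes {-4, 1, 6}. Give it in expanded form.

L_2(t) = (1/50)t^2 + (3/50)t - 2/25

L_2(t) = (t + 4)(t - 1) / [(10)·(5)]
       = (t^2 + 3t - 4) / (50)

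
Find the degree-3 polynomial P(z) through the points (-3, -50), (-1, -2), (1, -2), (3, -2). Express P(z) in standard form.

Newton's divided differences:
P[-3,-1] = (-2 - (-50)) / (-1 - (-3)) = 24
P[-1,1] = (-2 - (-2)) / (1 - (-1)) = 0
P[1,3] = (-2 - (-2)) / (3 - 1) = 0
P[-3,-1,1] = (0 - 24) / (1 - (-3)) = -6
P[-1,1,3] = (0 - 0) / (3 - (-1)) = 0
P[-3,-1,1,3] = (0 - (-6)) / (3 - (-3)) = 1
P(z) = -50 + 24·(z + 3) + (-6)·(z + 3)(z + 1) + 1·(z + 3)(z + 1)(z - 1)
Expanding: P(z) = z^3 - 3z^2 - z + 1

P(z) = z^3 - 3z^2 - z + 1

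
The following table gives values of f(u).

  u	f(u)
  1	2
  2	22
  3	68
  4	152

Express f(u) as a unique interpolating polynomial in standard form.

f(u) = 2u^3 + u^2 + 3u - 4

Build the Lagrange basis polynomials:
L_0(u) = (u - 2)(u - 3)(u - 4) / [-6] = -(1/6)u^3 + (3/2)u^2 - (13/3)u + 4
L_1(u) = (u - 1)(u - 3)(u - 4) / [2] = (1/2)u^3 - 4u^2 + (19/2)u - 6
L_2(u) = (u - 1)(u - 2)(u - 4) / [-2] = -(1/2)u^3 + (7/2)u^2 - 7u + 4
L_3(u) = (u - 1)(u - 2)(u - 3) / [6] = (1/6)u^3 - u^2 + (11/6)u - 1
f(u) = 2·L_0 + 22·L_1 + 68·L_2 + 152·L_3
  2·L_0(u) = -(1/3)u^3 + 3u^2 - (26/3)u + 8
  22·L_1(u) = 11u^3 - 88u^2 + 209u - 132
  68·L_2(u) = -34u^3 + 238u^2 - 476u + 272
  152·L_3(u) = (76/3)u^3 - 152u^2 + (836/3)u - 152
Adding term by term: 2u^3 + u^2 + 3u - 4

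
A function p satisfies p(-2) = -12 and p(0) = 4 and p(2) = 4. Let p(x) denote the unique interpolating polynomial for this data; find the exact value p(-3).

Evaluate each Lagrange basis at x = -3:
L_0(-3) = (-3)·(-5)/[(-2)·(-4)] = 15/8
L_1(-3) = (-1)·(-5)/[(2)·(-2)] = -5/4
L_2(-3) = (-1)·(-3)/[(4)·(2)] = 3/8
Sum: (-12)·(15/8) + 4·(-5/4) + 4·(3/8) = -26

-26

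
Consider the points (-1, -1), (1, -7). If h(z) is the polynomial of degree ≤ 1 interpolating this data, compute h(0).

Evaluate each Lagrange basis at z = 0:
L_0(0) = (-1)/[(-2)] = 1/2
L_1(0) = (1)/[(2)] = 1/2
Sum: (-1)·(1/2) + (-7)·(1/2) = -4

-4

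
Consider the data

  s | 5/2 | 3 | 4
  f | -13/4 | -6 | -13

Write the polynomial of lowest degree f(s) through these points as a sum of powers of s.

L_0(s) = (s - 3)(s - 4) / [3/4] = (4/3)s^2 - (28/3)s + 16
L_1(s) = (s - 5/2)(s - 4) / [-1/2] = -2s^2 + 13s - 20
L_2(s) = (s - 5/2)(s - 3) / [3/2] = (2/3)s^2 - (11/3)s + 5
f(s) = (-13/4)·L_0 + (-6)·L_1 + (-13)·L_2
  (-13/4)·L_0(s) = -(13/3)s^2 + (91/3)s - 52
  (-6)·L_1(s) = 12s^2 - 78s + 120
  (-13)·L_2(s) = -(26/3)s^2 + (143/3)s - 65
Adding term by term: -s^2 + 3

f(s) = -s^2 + 3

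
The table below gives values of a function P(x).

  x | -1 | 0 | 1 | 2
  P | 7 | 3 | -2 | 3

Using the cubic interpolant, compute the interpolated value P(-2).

-1

L_0(-2) = (-2)·(-3)·(-4)/[(-1)·(-2)·(-3)] = 4
L_1(-2) = (-1)·(-3)·(-4)/[(1)·(-1)·(-2)] = -6
L_2(-2) = (-1)·(-2)·(-4)/[(2)·(1)·(-1)] = 4
L_3(-2) = (-1)·(-2)·(-3)/[(3)·(2)·(1)] = -1
Sum: 7·(4) + 3·(-6) + (-2)·(4) + 3·(-1) = -1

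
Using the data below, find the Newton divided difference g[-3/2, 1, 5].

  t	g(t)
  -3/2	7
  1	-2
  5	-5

57/130

g[-3/2,1] = (-2 - 7) / (1 - (-3/2)) = -18/5
g[1,5] = (-5 - (-2)) / (5 - 1) = -3/4
g[-3/2,1,5] = (-3/4 - (-18/5)) / (5 - (-3/2)) = 57/130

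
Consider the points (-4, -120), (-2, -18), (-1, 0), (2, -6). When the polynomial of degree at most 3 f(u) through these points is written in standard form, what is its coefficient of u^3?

1

Build the Lagrange basis polynomials:
L_0(u) = (u + 2)(u + 1)(u - 2) / [-36] = -(1/36)u^3 - (1/36)u^2 + (1/9)u + 1/9
L_1(u) = (u + 4)(u + 1)(u - 2) / [8] = (1/8)u^3 + (3/8)u^2 - (3/4)u - 1
L_2(u) = (u + 4)(u + 2)(u - 2) / [-9] = -(1/9)u^3 - (4/9)u^2 + (4/9)u + 16/9
L_3(u) = (u + 4)(u + 2)(u + 1) / [72] = (1/72)u^3 + (7/72)u^2 + (7/36)u + 1/9
f(u) = (-120)·L_0 + (-18)·L_1 + 0·L_2 + (-6)·L_3
Only the coefficient of u^3 is needed; take it from each L_i and combine:
(-120)·(-1/36) + (-18)·(1/8) + 0·(-1/9) + (-6)·(1/72) = 1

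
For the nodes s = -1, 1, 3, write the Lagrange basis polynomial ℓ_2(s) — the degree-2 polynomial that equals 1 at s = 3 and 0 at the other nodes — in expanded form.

ℓ_2(s) = (s + 1)(s - 1) / [(4)·(2)]
       = (s^2 - 1) / (8)

ℓ_2(s) = (1/8)s^2 - 1/8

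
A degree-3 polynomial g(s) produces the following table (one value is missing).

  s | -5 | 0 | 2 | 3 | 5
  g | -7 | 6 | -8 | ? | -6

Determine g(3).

-85/7

The 4 known values determine g uniquely (degree ≤ 3).
L_0(3) = (3)·(1)·(-2)/[(-5)·(-7)·(-10)] = 3/175
L_1(3) = (8)·(1)·(-2)/[(5)·(-2)·(-5)] = -8/25
L_2(3) = (8)·(3)·(-2)/[(7)·(2)·(-3)] = 8/7
L_3(3) = (8)·(3)·(1)/[(10)·(5)·(3)] = 4/25
Sum: (-7)·(3/175) + 6·(-8/25) + (-8)·(8/7) + (-6)·(4/25) = -85/7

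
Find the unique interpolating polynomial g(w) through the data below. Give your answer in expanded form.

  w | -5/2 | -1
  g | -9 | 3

Build the Lagrange basis polynomials:
L_0(w) = (w + 1) / [-3/2] = -(2/3)w - 2/3
L_1(w) = (w + 5/2) / [3/2] = (2/3)w + 5/3
g(w) = (-9)·L_0 + 3·L_1
  (-9)·L_0(w) = 6w + 6
  3·L_1(w) = 2w + 5
Adding term by term: 8w + 11

g(w) = 8w + 11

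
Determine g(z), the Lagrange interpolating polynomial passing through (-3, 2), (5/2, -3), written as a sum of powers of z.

L_0(z) = (z - 5/2) / [-11/2] = -(2/11)z + 5/11
L_1(z) = (z + 3) / [11/2] = (2/11)z + 6/11
g(z) = 2·L_0 + (-3)·L_1
  2·L_0(z) = -(4/11)z + 10/11
  (-3)·L_1(z) = -(6/11)z - 18/11
Adding term by term: -(10/11)z - 8/11

g(z) = -(10/11)z - 8/11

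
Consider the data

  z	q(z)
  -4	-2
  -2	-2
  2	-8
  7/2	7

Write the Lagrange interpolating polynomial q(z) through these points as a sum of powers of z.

Build the Lagrange basis polynomials:
L_0(z) = (z + 2)(z - 2)(z - 7/2) / [-90] = -(1/90)z^3 + (7/180)z^2 + (2/45)z - 7/45
L_1(z) = (z + 4)(z - 2)(z - 7/2) / [44] = (1/44)z^3 - (3/88)z^2 - (15/44)z + 7/11
L_2(z) = (z + 4)(z + 2)(z - 7/2) / [-36] = -(1/36)z^3 - (5/72)z^2 + (13/36)z + 7/9
L_3(z) = (z + 4)(z + 2)(z - 2) / [495/8] = (8/495)z^3 + (32/495)z^2 - (32/495)z - 128/495
q(z) = (-2)·L_0 + (-2)·L_1 + (-8)·L_2 + 7·L_3
  (-2)·L_0(z) = (1/45)z^3 - (7/90)z^2 - (4/45)z + 14/45
  (-2)·L_1(z) = -(1/22)z^3 + (3/44)z^2 + (15/22)z - 14/11
  (-8)·L_2(z) = (2/9)z^3 + (5/9)z^2 - (26/9)z - 56/9
  7·L_3(z) = (56/495)z^3 + (224/495)z^2 - (224/495)z - 896/495
Adding term by term: (103/330)z^3 + (659/660)z^2 - (907/330)z - 12252303*2**(1/58)*3**(39/116)*5**(10/29)*7**(35/116)/6250000

q(z) = (103/330)z^3 + (659/660)z^2 - (907/330)z - 12252303*2**(1/58)*3**(39/116)*5**(10/29)*7**(35/116)/6250000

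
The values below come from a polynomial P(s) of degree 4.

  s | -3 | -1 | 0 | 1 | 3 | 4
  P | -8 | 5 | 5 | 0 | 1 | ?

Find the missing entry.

The 5 known values determine P uniquely (degree ≤ 4).
Evaluate each Lagrange basis at s = 4:
L_0(4) = (5)·(4)·(3)·(1)/[(-2)·(-3)·(-4)·(-6)] = 5/12
L_1(4) = (7)·(4)·(3)·(1)/[(2)·(-1)·(-2)·(-4)] = -21/4
L_2(4) = (7)·(5)·(3)·(1)/[(3)·(1)·(-1)·(-3)] = 35/3
L_3(4) = (7)·(5)·(4)·(1)/[(4)·(2)·(1)·(-2)] = -35/4
L_4(4) = (7)·(5)·(4)·(3)/[(6)·(4)·(3)·(2)] = 35/12
Sum: (-8)·(5/12) + 5·(-21/4) + 5·(35/3) + 0 + 1·(35/12) = 95/3

95/3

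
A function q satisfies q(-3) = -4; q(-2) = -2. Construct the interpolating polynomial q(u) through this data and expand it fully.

Build the Lagrange basis polynomials:
L_0(u) = (u + 2) / [-1] = -u - 2
L_1(u) = (u + 3) / [1] = u + 3
q(u) = (-4)·L_0 + (-2)·L_1
  (-4)·L_0(u) = 4u + 8
  (-2)·L_1(u) = -2u - 6
Adding term by term: 2u + 2

q(u) = 2u + 2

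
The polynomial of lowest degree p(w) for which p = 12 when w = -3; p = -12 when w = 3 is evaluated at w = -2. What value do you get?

Evaluate each Lagrange basis at w = -2:
L_0(-2) = (-5)/[(-6)] = 5/6
L_1(-2) = (1)/[(6)] = 1/6
Sum: 12·(5/6) + (-12)·(1/6) = 8

8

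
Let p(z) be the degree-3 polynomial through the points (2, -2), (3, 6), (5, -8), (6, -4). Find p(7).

L_0(7) = (4)·(2)·(1)/[(-1)·(-3)·(-4)] = -2/3
L_1(7) = (5)·(2)·(1)/[(1)·(-2)·(-3)] = 5/3
L_2(7) = (5)·(4)·(1)/[(3)·(2)·(-1)] = -10/3
L_3(7) = (5)·(4)·(2)/[(4)·(3)·(1)] = 10/3
Sum: (-2)·(-2/3) + 6·(5/3) + (-8)·(-10/3) + (-4)·(10/3) = 74/3

74/3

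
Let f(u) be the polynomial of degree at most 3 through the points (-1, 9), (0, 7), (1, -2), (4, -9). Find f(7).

721/5

L_0(7) = (7)·(6)·(3)/[(-1)·(-2)·(-5)] = -63/5
L_1(7) = (8)·(6)·(3)/[(1)·(-1)·(-4)] = 36
L_2(7) = (8)·(7)·(3)/[(2)·(1)·(-3)] = -28
L_3(7) = (8)·(7)·(6)/[(5)·(4)·(3)] = 28/5
Sum: 9·(-63/5) + 7·(36) + (-2)·(-28) + (-9)·(28/5) = 721/5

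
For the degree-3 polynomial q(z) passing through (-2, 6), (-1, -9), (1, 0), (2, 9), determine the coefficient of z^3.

-5/4

Build the Lagrange basis polynomials:
L_0(z) = (z + 1)(z - 1)(z - 2) / [-12] = -(1/12)z^3 + (1/6)z^2 + (1/12)z - 1/6
L_1(z) = (z + 2)(z - 1)(z - 2) / [6] = (1/6)z^3 - (1/6)z^2 - (2/3)z + 2/3
L_2(z) = (z + 2)(z + 1)(z - 2) / [-6] = -(1/6)z^3 - (1/6)z^2 + (2/3)z + 2/3
L_3(z) = (z + 2)(z + 1)(z - 1) / [12] = (1/12)z^3 + (1/6)z^2 - (1/12)z - 1/6
q(z) = 6·L_0 + (-9)·L_1 + 0·L_2 + 9·L_3
Only the coefficient of z^3 is needed; take it from each L_i and combine:
6·(-1/12) + (-9)·(1/6) + 0·(-1/6) + 9·(1/12) = -5/4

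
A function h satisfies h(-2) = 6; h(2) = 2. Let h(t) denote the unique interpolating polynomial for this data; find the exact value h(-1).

5

L_0(-1) = (-3)/[(-4)] = 3/4
L_1(-1) = (1)/[(4)] = 1/4
Sum: 6·(3/4) + 2·(1/4) = 5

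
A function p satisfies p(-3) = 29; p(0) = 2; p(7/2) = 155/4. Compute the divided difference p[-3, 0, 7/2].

p[-3,0] = (2 - 29) / (0 - (-3)) = -9
p[0,7/2] = (155/4 - 2) / (7/2 - 0) = 21/2
p[-3,0,7/2] = (21/2 - (-9)) / (7/2 - (-3)) = 3

3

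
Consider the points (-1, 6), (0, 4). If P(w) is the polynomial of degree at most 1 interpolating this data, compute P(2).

0

L_0(2) = (2)/[(-1)] = -2
L_1(2) = (3)/[(1)] = 3
Sum: 6·(-2) + 4·(3) = 0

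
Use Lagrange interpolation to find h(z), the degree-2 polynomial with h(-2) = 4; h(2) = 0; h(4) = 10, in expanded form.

h(z) = z^2 - z - 2

Build the Lagrange basis polynomials:
L_0(z) = (z - 2)(z - 4) / [24] = (1/24)z^2 - (1/4)z + 1/3
L_1(z) = (z + 2)(z - 4) / [-8] = -(1/8)z^2 + (1/4)z + 1
L_2(z) = (z + 2)(z - 2) / [12] = (1/12)z^2 - 1/3
h(z) = 4·L_0 + 0·L_1 + 10·L_2
  4·L_0(z) = (1/6)z^2 - z + 4/3
  0·L_1(z) = 0
  10·L_2(z) = (5/6)z^2 - 10/3
Adding term by term: z^2 - z - 2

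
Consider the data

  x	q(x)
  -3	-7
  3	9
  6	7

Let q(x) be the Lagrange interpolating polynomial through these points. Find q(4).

245/27

Evaluate each Lagrange basis at x = 4:
L_0(4) = (1)·(-2)/[(-6)·(-9)] = -1/27
L_1(4) = (7)·(-2)/[(6)·(-3)] = 7/9
L_2(4) = (7)·(1)/[(9)·(3)] = 7/27
Sum: (-7)·(-1/27) + 9·(7/9) + 7·(7/27) = 245/27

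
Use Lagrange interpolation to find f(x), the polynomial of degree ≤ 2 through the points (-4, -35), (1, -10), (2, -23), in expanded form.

f(x) = -3x^2 - 4x - 3

Build the Lagrange basis polynomials:
L_0(x) = (x - 1)(x - 2) / [30] = (1/30)x^2 - (1/10)x + 1/15
L_1(x) = (x + 4)(x - 2) / [-5] = -(1/5)x^2 - (2/5)x + 8/5
L_2(x) = (x + 4)(x - 1) / [6] = (1/6)x^2 + (1/2)x - 2/3
f(x) = (-35)·L_0 + (-10)·L_1 + (-23)·L_2
  (-35)·L_0(x) = -(7/6)x^2 + (7/2)x - 7/3
  (-10)·L_1(x) = 2x^2 + 4x - 16
  (-23)·L_2(x) = -(23/6)x^2 - (23/2)x + 46/3
Adding term by term: -3x^2 - 4x - 3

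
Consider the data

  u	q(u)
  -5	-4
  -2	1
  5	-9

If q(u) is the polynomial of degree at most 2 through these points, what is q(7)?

Evaluate each Lagrange basis at u = 7:
L_0(7) = (9)·(2)/[(-3)·(-10)] = 3/5
L_1(7) = (12)·(2)/[(3)·(-7)] = -8/7
L_2(7) = (12)·(9)/[(10)·(7)] = 54/35
Sum: (-4)·(3/5) + 1·(-8/7) + (-9)·(54/35) = -122/7

-122/7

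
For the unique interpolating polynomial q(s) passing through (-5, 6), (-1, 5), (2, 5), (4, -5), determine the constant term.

383/63

Build the Lagrange basis polynomials:
L_0(s) = (s + 1)(s - 2)(s - 4) / [-252] = -(1/252)s^3 + (5/252)s^2 - (1/126)s - 2/63
L_1(s) = (s + 5)(s - 2)(s - 4) / [60] = (1/60)s^3 - (1/60)s^2 - (11/30)s + 2/3
L_2(s) = (s + 5)(s + 1)(s - 4) / [-42] = -(1/42)s^3 - (1/21)s^2 + (19/42)s + 10/21
L_3(s) = (s + 5)(s + 1)(s - 2) / [90] = (1/90)s^3 + (2/45)s^2 - (7/90)s - 1/9
q(s) = 6·L_0 + 5·L_1 + 5·L_2 + (-5)·L_3
Only the constant term is needed; take it from each L_i and combine:
6·(-2/63) + 5·(2/3) + 5·(10/21) + (-5)·(-1/9) = 383/63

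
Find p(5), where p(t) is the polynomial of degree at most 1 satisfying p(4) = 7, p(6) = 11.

L_0(5) = (-1)/[(-2)] = 1/2
L_1(5) = (1)/[(2)] = 1/2
Sum: 7·(1/2) + 11·(1/2) = 9

9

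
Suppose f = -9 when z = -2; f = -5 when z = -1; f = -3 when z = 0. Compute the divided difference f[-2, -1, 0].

f[-2,-1] = (-5 - (-9)) / (-1 - (-2)) = 4
f[-1,0] = (-3 - (-5)) / (0 - (-1)) = 2
f[-2,-1,0] = (2 - 4) / (0 - (-2)) = -1

-1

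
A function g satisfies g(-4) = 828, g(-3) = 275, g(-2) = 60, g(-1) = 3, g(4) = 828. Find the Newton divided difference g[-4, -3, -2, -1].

g[-4,-3] = (275 - 828) / (-3 - (-4)) = -553
g[-3,-2] = (60 - 275) / (-2 - (-3)) = -215
g[-2,-1] = (3 - 60) / (-1 - (-2)) = -57
g[-4,-3,-2] = (-215 - (-553)) / (-2 - (-4)) = 169
g[-3,-2,-1] = (-57 - (-215)) / (-1 - (-3)) = 79
g[-4,-3,-2,-1] = (79 - 169) / (-1 - (-4)) = -30

-30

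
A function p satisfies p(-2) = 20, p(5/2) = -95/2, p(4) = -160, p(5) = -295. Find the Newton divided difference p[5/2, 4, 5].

-24

p[5/2,4] = (-160 - (-95/2)) / (4 - 5/2) = -75
p[4,5] = (-295 - (-160)) / (5 - 4) = -135
p[5/2,4,5] = (-135 - (-75)) / (5 - 5/2) = -24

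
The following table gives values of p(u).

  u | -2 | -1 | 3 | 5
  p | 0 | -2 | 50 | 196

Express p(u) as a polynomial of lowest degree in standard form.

p(u) = u^3 + 3u^2 - 4

Build the Lagrange basis polynomials:
L_0(u) = (u + 1)(u - 3)(u - 5) / [-35] = -(1/35)u^3 + (1/5)u^2 - (1/5)u - 3/7
L_1(u) = (u + 2)(u - 3)(u - 5) / [24] = (1/24)u^3 - (1/4)u^2 - (1/24)u + 5/4
L_2(u) = (u + 2)(u + 1)(u - 5) / [-40] = -(1/40)u^3 + (1/20)u^2 + (13/40)u + 1/4
L_3(u) = (u + 2)(u + 1)(u - 3) / [84] = (1/84)u^3 - (1/12)u - 1/14
p(u) = 0·L_0 + (-2)·L_1 + 50·L_2 + 196·L_3
  0·L_0(u) = 0
  (-2)·L_1(u) = -(1/12)u^3 + (1/2)u^2 + (1/12)u - 5/2
  50·L_2(u) = -(5/4)u^3 + (5/2)u^2 + (65/4)u + 25/2
  196·L_3(u) = (7/3)u^3 - (49/3)u - 14
Adding term by term: u^3 + 3u^2 - 4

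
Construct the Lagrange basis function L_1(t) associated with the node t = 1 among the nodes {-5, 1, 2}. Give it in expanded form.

L_1(t) = (t + 5)(t - 2) / [(6)·(-1)]
       = (t^2 + 3t - 10) / (-6)

L_1(t) = -(1/6)t^2 - (1/2)t + 5/3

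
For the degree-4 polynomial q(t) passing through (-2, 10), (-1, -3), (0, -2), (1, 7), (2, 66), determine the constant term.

L_0(t) = (t + 1)t(t - 1)(t - 2) / [24] = (1/24)t^4 - (1/12)t^3 - (1/24)t^2 + (1/12)t
L_1(t) = (t + 2)t(t - 1)(t - 2) / [-6] = -(1/6)t^4 + (1/6)t^3 + (2/3)t^2 - (2/3)t
L_2(t) = (t + 2)(t + 1)(t - 1)(t - 2) / [4] = (1/4)t^4 - (5/4)t^2 + 1
L_3(t) = (t + 2)(t + 1)t(t - 2) / [-6] = -(1/6)t^4 - (1/6)t^3 + (2/3)t^2 + (2/3)t
L_4(t) = (t + 2)(t + 1)t(t - 1) / [24] = (1/24)t^4 + (1/12)t^3 - (1/24)t^2 - (1/12)t
q(t) = 10·L_0 + (-3)·L_1 + (-2)·L_2 + 7·L_3 + 66·L_4
Only the constant term is needed; take it from each L_i and combine:
10·(0) + (-3)·(0) + (-2)·(1) + 7·(0) + 66·(0) = -2

-2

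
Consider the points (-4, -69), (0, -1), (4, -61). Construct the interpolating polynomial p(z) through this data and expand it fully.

Build the Lagrange basis polynomials:
L_0(z) = z(z - 4) / [32] = (1/32)z^2 - (1/8)z
L_1(z) = (z + 4)(z - 4) / [-16] = -(1/16)z^2 + 1
L_2(z) = (z + 4)z / [32] = (1/32)z^2 + (1/8)z
p(z) = (-69)·L_0 + (-1)·L_1 + (-61)·L_2
  (-69)·L_0(z) = -(69/32)z^2 + (69/8)z
  (-1)·L_1(z) = (1/16)z^2 - 1
  (-61)·L_2(z) = -(61/32)z^2 - (61/8)z
Adding term by term: -4z^2 + z - 1

p(z) = -4z^2 + z - 1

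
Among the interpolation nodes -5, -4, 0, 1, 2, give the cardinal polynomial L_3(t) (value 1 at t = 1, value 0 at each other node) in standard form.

L_3(t) = -(1/30)t^4 - (7/30)t^3 - (1/15)t^2 + (4/3)t

L_3(t) = (t + 5)(t + 4)t(t - 2) / [(6)·(5)·(1)·(-1)]
       = (t^4 + 7t^3 + 2t^2 - 40t) / (-30)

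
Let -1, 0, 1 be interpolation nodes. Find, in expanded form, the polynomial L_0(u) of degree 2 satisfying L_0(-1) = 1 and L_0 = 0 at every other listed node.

L_0(u) = (1/2)u^2 - (1/2)u

L_0(u) = u(u - 1) / [(-1)·(-2)]
       = (u^2 - u) / (2)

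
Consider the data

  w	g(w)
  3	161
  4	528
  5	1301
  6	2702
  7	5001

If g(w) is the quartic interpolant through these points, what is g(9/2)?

Evaluate each Lagrange basis at w = 9/2:
L_0(9/2) = (1/2)·(-1/2)·(-3/2)·(-5/2)/[(-1)·(-2)·(-3)·(-4)] = -5/128
L_1(9/2) = (3/2)·(-1/2)·(-3/2)·(-5/2)/[(1)·(-1)·(-2)·(-3)] = 15/32
L_2(9/2) = (3/2)·(1/2)·(-3/2)·(-5/2)/[(2)·(1)·(-1)·(-2)] = 45/64
L_3(9/2) = (3/2)·(1/2)·(-1/2)·(-5/2)/[(3)·(2)·(1)·(-1)] = -5/32
L_4(9/2) = (3/2)·(1/2)·(-1/2)·(-3/2)/[(4)·(3)·(2)·(1)] = 3/128
Sum: 161·(-5/128) + 528·(15/32) + 1301·(45/64) + 2702·(-5/32) + 5001·(3/128) = 851

851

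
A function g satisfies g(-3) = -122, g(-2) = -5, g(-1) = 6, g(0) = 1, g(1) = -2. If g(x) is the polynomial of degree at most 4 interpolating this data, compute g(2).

Evaluate each Lagrange basis at x = 2:
L_0(2) = (4)·(3)·(2)·(1)/[(-1)·(-2)·(-3)·(-4)] = 1
L_1(2) = (5)·(3)·(2)·(1)/[(1)·(-1)·(-2)·(-3)] = -5
L_2(2) = (5)·(4)·(2)·(1)/[(2)·(1)·(-1)·(-2)] = 10
L_3(2) = (5)·(4)·(3)·(1)/[(3)·(2)·(1)·(-1)] = -10
L_4(2) = (5)·(4)·(3)·(2)/[(4)·(3)·(2)·(1)] = 5
Sum: (-122)·(1) + (-5)·(-5) + 6·(10) + 1·(-10) + (-2)·(5) = -57

-57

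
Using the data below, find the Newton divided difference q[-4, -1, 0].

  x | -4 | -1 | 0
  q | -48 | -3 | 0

q[-4,-1] = (-3 - (-48)) / (-1 - (-4)) = 15
q[-1,0] = (0 - (-3)) / (0 - (-1)) = 3
q[-4,-1,0] = (3 - 15) / (0 - (-4)) = -3

-3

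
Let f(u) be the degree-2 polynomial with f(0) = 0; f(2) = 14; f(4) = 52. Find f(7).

154

L_0(7) = (5)·(3)/[(-2)·(-4)] = 15/8
L_1(7) = (7)·(3)/[(2)·(-2)] = -21/4
L_2(7) = (7)·(5)/[(4)·(2)] = 35/8
Sum: 0 + 14·(-21/4) + 52·(35/8) = 154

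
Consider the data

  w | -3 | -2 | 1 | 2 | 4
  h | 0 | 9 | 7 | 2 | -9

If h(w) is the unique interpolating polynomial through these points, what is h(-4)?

-367/21

Evaluate each Lagrange basis at w = -4:
L_0(-4) = (-2)·(-5)·(-6)·(-8)/[(-1)·(-4)·(-5)·(-7)] = 24/7
L_1(-4) = (-1)·(-5)·(-6)·(-8)/[(1)·(-3)·(-4)·(-6)] = -10/3
L_2(-4) = (-1)·(-2)·(-6)·(-8)/[(4)·(3)·(-1)·(-3)] = 8/3
L_3(-4) = (-1)·(-2)·(-5)·(-8)/[(5)·(4)·(1)·(-2)] = -2
L_4(-4) = (-1)·(-2)·(-5)·(-6)/[(7)·(6)·(3)·(2)] = 5/21
Sum: 0 + 9·(-10/3) + 7·(8/3) + 2·(-2) + (-9)·(5/21) = -367/21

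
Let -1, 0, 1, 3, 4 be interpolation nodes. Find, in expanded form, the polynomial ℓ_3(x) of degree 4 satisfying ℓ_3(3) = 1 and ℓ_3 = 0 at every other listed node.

ℓ_3(x) = -(1/24)x^4 + (1/6)x^3 + (1/24)x^2 - (1/6)x

ℓ_3(x) = (x + 1)x(x - 1)(x - 4) / [(4)·(3)·(2)·(-1)]
       = (x^4 - 4x^3 - x^2 + 4x) / (-24)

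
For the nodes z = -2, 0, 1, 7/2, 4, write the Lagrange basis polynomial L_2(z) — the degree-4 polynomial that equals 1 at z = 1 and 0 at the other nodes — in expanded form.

L_2(z) = (2/45)z^4 - (11/45)z^3 - (2/45)z^2 + (56/45)z

L_2(z) = (z + 2)z(z - 7/2)(z - 4) / [(3)·(1)·(-5/2)·(-3)]
       = (z^4 - (11/2)z^3 - z^2 + 28z) / (45/2)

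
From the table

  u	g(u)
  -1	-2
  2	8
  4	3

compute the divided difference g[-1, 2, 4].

g[-1,2] = (8 - (-2)) / (2 - (-1)) = 10/3
g[2,4] = (3 - 8) / (4 - 2) = -5/2
g[-1,2,4] = (-5/2 - 10/3) / (4 - (-1)) = -7/6

-7/6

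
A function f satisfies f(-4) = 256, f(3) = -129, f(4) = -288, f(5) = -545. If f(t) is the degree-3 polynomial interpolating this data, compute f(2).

-44

Using Newton's divided-difference form:
f[-4,3] = (-129 - 256) / (3 - (-4)) = -55
f[3,4] = (-288 - (-129)) / (4 - 3) = -159
f[4,5] = (-545 - (-288)) / (5 - 4) = -257
f[-4,3,4] = (-159 - (-55)) / (4 - (-4)) = -13
f[3,4,5] = (-257 - (-159)) / (5 - 3) = -49
f[-4,3,4,5] = (-49 - (-13)) / (5 - (-4)) = -4
f(2) = 256 + (-55)·(6) + (-13)·(6)·(-1) + (-4)·(6)·(-1)·(-2) = -44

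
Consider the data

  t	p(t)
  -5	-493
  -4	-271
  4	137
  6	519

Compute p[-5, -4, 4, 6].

p[-5,-4] = (-271 - (-493)) / (-4 - (-5)) = 222
p[-4,4] = (137 - (-271)) / (4 - (-4)) = 51
p[4,6] = (519 - 137) / (6 - 4) = 191
p[-5,-4,4] = (51 - 222) / (4 - (-5)) = -19
p[-4,4,6] = (191 - 51) / (6 - (-4)) = 14
p[-5,-4,4,6] = (14 - (-19)) / (6 - (-5)) = 3

3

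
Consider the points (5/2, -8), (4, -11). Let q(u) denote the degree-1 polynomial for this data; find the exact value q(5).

L_0(5) = (1)/[(-3/2)] = -2/3
L_1(5) = (5/2)/[(3/2)] = 5/3
Sum: (-8)·(-2/3) + (-11)·(5/3) = -13

-13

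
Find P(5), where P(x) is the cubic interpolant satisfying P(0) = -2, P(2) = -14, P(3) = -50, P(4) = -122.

Using Newton's divided-difference form:
P[0,2] = (-14 - (-2)) / (2 - 0) = -6
P[2,3] = (-50 - (-14)) / (3 - 2) = -36
P[3,4] = (-122 - (-50)) / (4 - 3) = -72
P[0,2,3] = (-36 - (-6)) / (3 - 0) = -10
P[2,3,4] = (-72 - (-36)) / (4 - 2) = -18
P[0,2,3,4] = (-18 - (-10)) / (4 - 0) = -2
P(5) = -2 + (-6)·(5) + (-10)·(5)·(3) + (-2)·(5)·(3)·(2) = -242

-242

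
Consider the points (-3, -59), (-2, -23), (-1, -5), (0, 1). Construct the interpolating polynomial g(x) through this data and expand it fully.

Newton's divided differences:
g[-3,-2] = (-23 - (-59)) / (-2 - (-3)) = 36
g[-2,-1] = (-5 - (-23)) / (-1 - (-2)) = 18
g[-1,0] = (1 - (-5)) / (0 - (-1)) = 6
g[-3,-2,-1] = (18 - 36) / (-1 - (-3)) = -9
g[-2,-1,0] = (6 - 18) / (0 - (-2)) = -6
g[-3,-2,-1,0] = (-6 - (-9)) / (0 - (-3)) = 1
g(x) = -59 + 36·(x + 3) + (-9)·(x + 3)(x + 2) + 1·(x + 3)(x + 2)(x + 1)
Expanding: g(x) = x^3 - 3x^2 + 2x + 1

g(x) = x^3 - 3x^2 + 2x + 1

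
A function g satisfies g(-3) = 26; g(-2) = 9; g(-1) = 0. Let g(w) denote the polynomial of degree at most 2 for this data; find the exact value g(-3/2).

7/2

L_0(-3/2) = (1/2)·(-1/2)/[(-1)·(-2)] = -1/8
L_1(-3/2) = (3/2)·(-1/2)/[(1)·(-1)] = 3/4
L_2(-3/2) = (3/2)·(1/2)/[(2)·(1)] = 3/8
Sum: 26·(-1/8) + 9·(3/4) + 0 = 7/2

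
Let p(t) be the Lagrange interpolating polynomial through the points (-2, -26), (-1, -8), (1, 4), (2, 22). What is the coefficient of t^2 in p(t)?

L_0(t) = (t + 1)(t - 1)(t - 2) / [-12] = -(1/12)t^3 + (1/6)t^2 + (1/12)t - 1/6
L_1(t) = (t + 2)(t - 1)(t - 2) / [6] = (1/6)t^3 - (1/6)t^2 - (2/3)t + 2/3
L_2(t) = (t + 2)(t + 1)(t - 2) / [-6] = -(1/6)t^3 - (1/6)t^2 + (2/3)t + 2/3
L_3(t) = (t + 2)(t + 1)(t - 1) / [12] = (1/12)t^3 + (1/6)t^2 - (1/12)t - 1/6
p(t) = (-26)·L_0 + (-8)·L_1 + 4·L_2 + 22·L_3
Only the coefficient of t^2 is needed; take it from each L_i and combine:
(-26)·(1/6) + (-8)·(-1/6) + 4·(-1/6) + 22·(1/6) = 0

0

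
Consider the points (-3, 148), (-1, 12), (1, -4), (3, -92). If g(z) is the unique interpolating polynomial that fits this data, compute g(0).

1

Using Newton's divided-difference form:
g[-3,-1] = (12 - 148) / (-1 - (-3)) = -68
g[-1,1] = (-4 - 12) / (1 - (-1)) = -8
g[1,3] = (-92 - (-4)) / (3 - 1) = -44
g[-3,-1,1] = (-8 - (-68)) / (1 - (-3)) = 15
g[-1,1,3] = (-44 - (-8)) / (3 - (-1)) = -9
g[-3,-1,1,3] = (-9 - 15) / (3 - (-3)) = -4
g(0) = 148 + (-68)·(3) + 15·(3)·(1) + (-4)·(3)·(1)·(-1) = 1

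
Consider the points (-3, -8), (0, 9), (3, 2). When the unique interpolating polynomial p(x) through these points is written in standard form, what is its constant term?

9

L_0(x) = x(x - 3) / [18] = (1/18)x^2 - (1/6)x
L_1(x) = (x + 3)(x - 3) / [-9] = -(1/9)x^2 + 1
L_2(x) = (x + 3)x / [18] = (1/18)x^2 + (1/6)x
p(x) = (-8)·L_0 + 9·L_1 + 2·L_2
Only the constant term is needed; take it from each L_i and combine:
(-8)·(0) + 9·(1) + 2·(0) = 9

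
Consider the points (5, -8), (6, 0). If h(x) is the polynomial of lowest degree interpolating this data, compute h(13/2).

Evaluate each Lagrange basis at x = 13/2:
L_0(13/2) = (1/2)/[(-1)] = -1/2
L_1(13/2) = (3/2)/[(1)] = 3/2
Sum: (-8)·(-1/2) + 0 = 4

4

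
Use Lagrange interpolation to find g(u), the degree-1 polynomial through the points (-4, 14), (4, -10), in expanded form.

Build the Lagrange basis polynomials:
L_0(u) = (u - 4) / [-8] = -(1/8)u + 1/2
L_1(u) = (u + 4) / [8] = (1/8)u + 1/2
g(u) = 14·L_0 + (-10)·L_1
  14·L_0(u) = -(7/4)u + 7
  (-10)·L_1(u) = -(5/4)u - 5
Adding term by term: -3u + 2

g(u) = -3u + 2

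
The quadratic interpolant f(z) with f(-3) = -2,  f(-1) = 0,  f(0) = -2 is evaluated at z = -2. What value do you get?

0

Using Newton's divided-difference form:
f[-3,-1] = (0 - (-2)) / (-1 - (-3)) = 1
f[-1,0] = (-2 - 0) / (0 - (-1)) = -2
f[-3,-1,0] = (-2 - 1) / (0 - (-3)) = -1
f(-2) = -2 + 1·(1) + (-1)·(1)·(-1) = 0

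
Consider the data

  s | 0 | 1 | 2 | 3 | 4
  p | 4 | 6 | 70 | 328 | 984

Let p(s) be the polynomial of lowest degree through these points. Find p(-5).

1344

L_0(-5) = (-6)·(-7)·(-8)·(-9)/[(-1)·(-2)·(-3)·(-4)] = 126
L_1(-5) = (-5)·(-7)·(-8)·(-9)/[(1)·(-1)·(-2)·(-3)] = -420
L_2(-5) = (-5)·(-6)·(-8)·(-9)/[(2)·(1)·(-1)·(-2)] = 540
L_3(-5) = (-5)·(-6)·(-7)·(-9)/[(3)·(2)·(1)·(-1)] = -315
L_4(-5) = (-5)·(-6)·(-7)·(-8)/[(4)·(3)·(2)·(1)] = 70
Sum: 4·(126) + 6·(-420) + 70·(540) + 328·(-315) + 984·(70) = 1344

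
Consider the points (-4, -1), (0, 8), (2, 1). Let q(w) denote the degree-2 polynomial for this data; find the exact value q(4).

Evaluate each Lagrange basis at w = 4:
L_0(4) = (4)·(2)/[(-4)·(-6)] = 1/3
L_1(4) = (8)·(2)/[(4)·(-2)] = -2
L_2(4) = (8)·(4)/[(6)·(2)] = 8/3
Sum: (-1)·(1/3) + 8·(-2) + 1·(8/3) = -41/3

-41/3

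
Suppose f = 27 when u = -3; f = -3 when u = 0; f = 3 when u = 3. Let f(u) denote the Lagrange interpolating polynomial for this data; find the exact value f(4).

Evaluate each Lagrange basis at u = 4:
L_0(4) = (4)·(1)/[(-3)·(-6)] = 2/9
L_1(4) = (7)·(1)/[(3)·(-3)] = -7/9
L_2(4) = (7)·(4)/[(6)·(3)] = 14/9
Sum: 27·(2/9) + (-3)·(-7/9) + 3·(14/9) = 13

13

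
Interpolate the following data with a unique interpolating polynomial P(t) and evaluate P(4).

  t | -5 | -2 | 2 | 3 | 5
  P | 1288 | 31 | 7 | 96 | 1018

L_0(4) = (6)·(2)·(1)·(-1)/[(-3)·(-7)·(-8)·(-10)] = -1/140
L_1(4) = (9)·(2)·(1)·(-1)/[(3)·(-4)·(-5)·(-7)] = 3/70
L_2(4) = (9)·(6)·(1)·(-1)/[(7)·(4)·(-1)·(-3)] = -9/14
L_3(4) = (9)·(6)·(2)·(-1)/[(8)·(5)·(1)·(-2)] = 27/20
L_4(4) = (9)·(6)·(2)·(1)/[(10)·(7)·(3)·(2)] = 9/35
Sum: 1288·(-1/140) + 31·(3/70) + 7·(-9/14) + 96·(27/20) + 1018·(9/35) = 379

379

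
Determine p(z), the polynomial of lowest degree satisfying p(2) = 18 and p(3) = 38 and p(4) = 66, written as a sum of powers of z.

p(z) = 4z^2 + 2

Newton's divided differences:
p[2,3] = (38 - 18) / (3 - 2) = 20
p[3,4] = (66 - 38) / (4 - 3) = 28
p[2,3,4] = (28 - 20) / (4 - 2) = 4
p(z) = 18 + 20·(z - 2) + 4·(z - 2)(z - 3)
Expanding: p(z) = 4z^2 + 2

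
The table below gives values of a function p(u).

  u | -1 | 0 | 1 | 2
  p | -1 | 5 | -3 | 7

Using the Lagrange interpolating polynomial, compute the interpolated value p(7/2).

503/4

Evaluate each Lagrange basis at u = 7/2:
L_0(7/2) = (7/2)·(5/2)·(3/2)/[(-1)·(-2)·(-3)] = -35/16
L_1(7/2) = (9/2)·(5/2)·(3/2)/[(1)·(-1)·(-2)] = 135/16
L_2(7/2) = (9/2)·(7/2)·(3/2)/[(2)·(1)·(-1)] = -189/16
L_3(7/2) = (9/2)·(7/2)·(5/2)/[(3)·(2)·(1)] = 105/16
Sum: (-1)·(-35/16) + 5·(135/16) + (-3)·(-189/16) + 7·(105/16) = 503/4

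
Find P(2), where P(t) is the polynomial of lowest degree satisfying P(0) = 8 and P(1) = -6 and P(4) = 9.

L_0(2) = (1)·(-2)/[(-1)·(-4)] = -1/2
L_1(2) = (2)·(-2)/[(1)·(-3)] = 4/3
L_2(2) = (2)·(1)/[(4)·(3)] = 1/6
Sum: 8·(-1/2) + (-6)·(4/3) + 9·(1/6) = -21/2

-21/2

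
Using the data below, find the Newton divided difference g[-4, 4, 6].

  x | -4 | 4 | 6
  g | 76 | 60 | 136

g[-4,4] = (60 - 76) / (4 - (-4)) = -2
g[4,6] = (136 - 60) / (6 - 4) = 38
g[-4,4,6] = (38 - (-2)) / (6 - (-4)) = 4

4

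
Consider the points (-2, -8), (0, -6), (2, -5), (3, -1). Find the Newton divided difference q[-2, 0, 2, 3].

31/120

q[-2,0] = (-6 - (-8)) / (0 - (-2)) = 1
q[0,2] = (-5 - (-6)) / (2 - 0) = 1/2
q[2,3] = (-1 - (-5)) / (3 - 2) = 4
q[-2,0,2] = (1/2 - 1) / (2 - (-2)) = -1/8
q[0,2,3] = (4 - 1/2) / (3 - 0) = 7/6
q[-2,0,2,3] = (7/6 - (-1/8)) / (3 - (-2)) = 31/120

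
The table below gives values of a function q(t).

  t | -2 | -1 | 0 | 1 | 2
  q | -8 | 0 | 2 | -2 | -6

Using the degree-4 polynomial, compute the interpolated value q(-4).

L_0(-4) = (-3)·(-4)·(-5)·(-6)/[(-1)·(-2)·(-3)·(-4)] = 15
L_1(-4) = (-2)·(-4)·(-5)·(-6)/[(1)·(-1)·(-2)·(-3)] = -40
L_2(-4) = (-2)·(-3)·(-5)·(-6)/[(2)·(1)·(-1)·(-2)] = 45
L_3(-4) = (-2)·(-3)·(-4)·(-6)/[(3)·(2)·(1)·(-1)] = -24
L_4(-4) = (-2)·(-3)·(-4)·(-5)/[(4)·(3)·(2)·(1)] = 5
Sum: (-8)·(15) + 0 + 2·(45) + (-2)·(-24) + (-6)·(5) = -12

-12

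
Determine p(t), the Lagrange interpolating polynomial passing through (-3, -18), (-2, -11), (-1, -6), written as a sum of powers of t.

p(t) = -t^2 + 2t - 3

Build the Lagrange basis polynomials:
L_0(t) = (t + 2)(t + 1) / [2] = (1/2)t^2 + (3/2)t + 1
L_1(t) = (t + 3)(t + 1) / [-1] = -t^2 - 4t - 3
L_2(t) = (t + 3)(t + 2) / [2] = (1/2)t^2 + (5/2)t + 3
p(t) = (-18)·L_0 + (-11)·L_1 + (-6)·L_2
  (-18)·L_0(t) = -9t^2 - 27t - 18
  (-11)·L_1(t) = 11t^2 + 44t + 33
  (-6)·L_2(t) = -3t^2 - 15t - 18
Adding term by term: -t^2 + 2t - 3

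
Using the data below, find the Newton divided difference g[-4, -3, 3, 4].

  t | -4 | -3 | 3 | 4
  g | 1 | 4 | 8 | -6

g[-4,-3] = (4 - 1) / (-3 - (-4)) = 3
g[-3,3] = (8 - 4) / (3 - (-3)) = 2/3
g[3,4] = (-6 - 8) / (4 - 3) = -14
g[-4,-3,3] = (2/3 - 3) / (3 - (-4)) = -1/3
g[-3,3,4] = (-14 - 2/3) / (4 - (-3)) = -44/21
g[-4,-3,3,4] = (-44/21 - (-1/3)) / (4 - (-4)) = -37/168

-37/168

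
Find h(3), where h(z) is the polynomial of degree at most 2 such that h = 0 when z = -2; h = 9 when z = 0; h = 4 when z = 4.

Using Newton's divided-difference form:
h[-2,0] = (9 - 0) / (0 - (-2)) = 9/2
h[0,4] = (4 - 9) / (4 - 0) = -5/4
h[-2,0,4] = (-5/4 - 9/2) / (4 - (-2)) = -23/24
h(3) = 0 + (9/2)·(5) + (-23/24)·(5)·(3) = 65/8

65/8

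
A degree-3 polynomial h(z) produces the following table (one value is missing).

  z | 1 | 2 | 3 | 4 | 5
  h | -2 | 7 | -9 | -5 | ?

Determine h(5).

The 4 known values determine h uniquely (degree ≤ 3).
Evaluate each Lagrange basis at z = 5:
L_0(5) = (3)·(2)·(1)/[(-1)·(-2)·(-3)] = -1
L_1(5) = (4)·(2)·(1)/[(1)·(-1)·(-2)] = 4
L_2(5) = (4)·(3)·(1)/[(2)·(1)·(-1)] = -6
L_3(5) = (4)·(3)·(2)/[(3)·(2)·(1)] = 4
Sum: (-2)·(-1) + 7·(4) + (-9)·(-6) + (-5)·(4) = 64

64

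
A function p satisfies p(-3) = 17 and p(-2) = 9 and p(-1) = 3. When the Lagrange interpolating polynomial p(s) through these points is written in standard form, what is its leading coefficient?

1

Build the Lagrange basis polynomials:
L_0(s) = (s + 2)(s + 1) / [2] = (1/2)s^2 + (3/2)s + 1
L_1(s) = (s + 3)(s + 1) / [-1] = -s^2 - 4s - 3
L_2(s) = (s + 3)(s + 2) / [2] = (1/2)s^2 + (5/2)s + 3
p(s) = 17·L_0 + 9·L_1 + 3·L_2
Only the coefficient of s^2 is needed; take it from each L_i and combine:
17·(1/2) + 9·(-1) + 3·(1/2) = 1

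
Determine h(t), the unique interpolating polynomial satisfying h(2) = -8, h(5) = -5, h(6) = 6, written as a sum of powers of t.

Build the Lagrange basis polynomials:
L_0(t) = (t - 5)(t - 6) / [12] = (1/12)t^2 - (11/12)t + 5/2
L_1(t) = (t - 2)(t - 6) / [-3] = -(1/3)t^2 + (8/3)t - 4
L_2(t) = (t - 2)(t - 5) / [4] = (1/4)t^2 - (7/4)t + 5/2
h(t) = (-8)·L_0 + (-5)·L_1 + 6·L_2
  (-8)·L_0(t) = -(2/3)t^2 + (22/3)t - 20
  (-5)·L_1(t) = (5/3)t^2 - (40/3)t + 20
  6·L_2(t) = (3/2)t^2 - (21/2)t + 15
Adding term by term: (5/2)t^2 - (33/2)t + 15

h(t) = (5/2)t^2 - (33/2)t + 15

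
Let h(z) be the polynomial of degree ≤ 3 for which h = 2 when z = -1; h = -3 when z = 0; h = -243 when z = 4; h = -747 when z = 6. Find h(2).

-43

Using Newton's divided-difference form:
h[-1,0] = (-3 - 2) / (0 - (-1)) = -5
h[0,4] = (-243 - (-3)) / (4 - 0) = -60
h[4,6] = (-747 - (-243)) / (6 - 4) = -252
h[-1,0,4] = (-60 - (-5)) / (4 - (-1)) = -11
h[0,4,6] = (-252 - (-60)) / (6 - 0) = -32
h[-1,0,4,6] = (-32 - (-11)) / (6 - (-1)) = -3
h(2) = 2 + (-5)·(3) + (-11)·(3)·(2) + (-3)·(3)·(2)·(-2) = -43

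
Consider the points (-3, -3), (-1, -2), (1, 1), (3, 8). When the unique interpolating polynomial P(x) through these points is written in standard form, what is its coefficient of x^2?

3/8

L_0(x) = (x + 1)(x - 1)(x - 3) / [-48] = -(1/48)x^3 + (1/16)x^2 + (1/48)x - 1/16
L_1(x) = (x + 3)(x - 1)(x - 3) / [16] = (1/16)x^3 - (1/16)x^2 - (9/16)x + 9/16
L_2(x) = (x + 3)(x + 1)(x - 3) / [-16] = -(1/16)x^3 - (1/16)x^2 + (9/16)x + 9/16
L_3(x) = (x + 3)(x + 1)(x - 1) / [48] = (1/48)x^3 + (1/16)x^2 - (1/48)x - 1/16
P(x) = (-3)·L_0 + (-2)·L_1 + 1·L_2 + 8·L_3
Only the coefficient of x^2 is needed; take it from each L_i and combine:
(-3)·(1/16) + (-2)·(-1/16) + 1·(-1/16) + 8·(1/16) = 3/8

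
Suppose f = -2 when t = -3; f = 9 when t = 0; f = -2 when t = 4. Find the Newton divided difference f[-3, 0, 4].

f[-3,0] = (9 - (-2)) / (0 - (-3)) = 11/3
f[0,4] = (-2 - 9) / (4 - 0) = -11/4
f[-3,0,4] = (-11/4 - 11/3) / (4 - (-3)) = -11/12

-11/12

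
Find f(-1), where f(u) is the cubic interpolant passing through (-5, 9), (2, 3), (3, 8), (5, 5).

Evaluate each Lagrange basis at u = -1:
L_0(-1) = (-3)·(-4)·(-6)/[(-7)·(-8)·(-10)] = 9/70
L_1(-1) = (4)·(-4)·(-6)/[(7)·(-1)·(-3)] = 32/7
L_2(-1) = (4)·(-3)·(-6)/[(8)·(1)·(-2)] = -9/2
L_3(-1) = (4)·(-3)·(-4)/[(10)·(3)·(2)] = 4/5
Sum: 9·(9/70) + 3·(32/7) + 8·(-9/2) + 5·(4/5) = -1199/70

-1199/70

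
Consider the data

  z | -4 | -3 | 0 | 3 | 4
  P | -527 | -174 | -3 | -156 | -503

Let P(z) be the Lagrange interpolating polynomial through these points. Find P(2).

L_0(2) = (5)·(2)·(-1)·(-2)/[(-1)·(-4)·(-7)·(-8)] = 5/56
L_1(2) = (6)·(2)·(-1)·(-2)/[(1)·(-3)·(-6)·(-7)] = -4/21
L_2(2) = (6)·(5)·(-1)·(-2)/[(4)·(3)·(-3)·(-4)] = 5/12
L_3(2) = (6)·(5)·(2)·(-2)/[(7)·(6)·(3)·(-1)] = 20/21
L_4(2) = (6)·(5)·(2)·(-1)/[(8)·(7)·(4)·(1)] = -15/56
Sum: (-527)·(5/56) + (-174)·(-4/21) + (-3)·(5/12) + (-156)·(20/21) + (-503)·(-15/56) = -29

-29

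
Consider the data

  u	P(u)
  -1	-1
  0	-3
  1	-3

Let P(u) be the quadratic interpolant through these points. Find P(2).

L_0(2) = (2)·(1)/[(-1)·(-2)] = 1
L_1(2) = (3)·(1)/[(1)·(-1)] = -3
L_2(2) = (3)·(2)/[(2)·(1)] = 3
Sum: (-1)·(1) + (-3)·(-3) + (-3)·(3) = -1

-1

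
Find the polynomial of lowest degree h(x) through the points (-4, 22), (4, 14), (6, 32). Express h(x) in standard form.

h(x) = x^2 - x + 2

L_0(x) = (x - 4)(x - 6) / [80] = (1/80)x^2 - (1/8)x + 3/10
L_1(x) = (x + 4)(x - 6) / [-16] = -(1/16)x^2 + (1/8)x + 3/2
L_2(x) = (x + 4)(x - 4) / [20] = (1/20)x^2 - 4/5
h(x) = 22·L_0 + 14·L_1 + 32·L_2
  22·L_0(x) = (11/40)x^2 - (11/4)x + 33/5
  14·L_1(x) = -(7/8)x^2 + (7/4)x + 21
  32·L_2(x) = (8/5)x^2 - 128/5
Adding term by term: x^2 - x + 2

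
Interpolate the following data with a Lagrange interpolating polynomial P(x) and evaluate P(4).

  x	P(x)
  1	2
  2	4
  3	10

L_0(4) = (2)·(1)/[(-1)·(-2)] = 1
L_1(4) = (3)·(1)/[(1)·(-1)] = -3
L_2(4) = (3)·(2)/[(2)·(1)] = 3
Sum: 2·(1) + 4·(-3) + 10·(3) = 20

20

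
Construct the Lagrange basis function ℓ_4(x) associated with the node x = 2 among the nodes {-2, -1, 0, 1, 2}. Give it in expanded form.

ℓ_4(x) = (x + 2)(x + 1)x(x - 1) / [(4)·(3)·(2)·(1)]
       = (x^4 + 2x^3 - x^2 - 2x) / (24)

ℓ_4(x) = (1/24)x^4 + (1/12)x^3 - (1/24)x^2 - (1/12)x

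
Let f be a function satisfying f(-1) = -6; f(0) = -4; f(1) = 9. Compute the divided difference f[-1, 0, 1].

11/2

f[-1,0] = (-4 - (-6)) / (0 - (-1)) = 2
f[0,1] = (9 - (-4)) / (1 - 0) = 13
f[-1,0,1] = (13 - 2) / (1 - (-1)) = 11/2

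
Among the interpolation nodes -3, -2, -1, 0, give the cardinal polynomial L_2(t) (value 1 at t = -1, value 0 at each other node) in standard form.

L_2(t) = -(1/2)t^3 - (5/2)t^2 - 3t

L_2(t) = (t + 3)(t + 2)t / [(2)·(1)·(-1)]
       = (t^3 + 5t^2 + 6t) / (-2)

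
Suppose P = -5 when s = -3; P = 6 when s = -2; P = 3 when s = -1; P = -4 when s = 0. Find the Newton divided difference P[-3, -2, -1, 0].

5/3

P[-3,-2] = (6 - (-5)) / (-2 - (-3)) = 11
P[-2,-1] = (3 - 6) / (-1 - (-2)) = -3
P[-1,0] = (-4 - 3) / (0 - (-1)) = -7
P[-3,-2,-1] = (-3 - 11) / (-1 - (-3)) = -7
P[-2,-1,0] = (-7 - (-3)) / (0 - (-2)) = -2
P[-3,-2,-1,0] = (-2 - (-7)) / (0 - (-3)) = 5/3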